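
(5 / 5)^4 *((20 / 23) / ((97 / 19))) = 380 / 2231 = 0.17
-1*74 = -74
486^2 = 236196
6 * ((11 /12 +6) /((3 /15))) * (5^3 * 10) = 259375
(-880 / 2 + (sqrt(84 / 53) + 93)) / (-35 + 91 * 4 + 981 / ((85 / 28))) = -29495 / 55433 + 170 * sqrt(1113) / 2937949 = -0.53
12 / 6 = 2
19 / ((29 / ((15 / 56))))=285 / 1624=0.18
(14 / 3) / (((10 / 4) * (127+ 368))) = 28 / 7425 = 0.00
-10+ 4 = -6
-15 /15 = -1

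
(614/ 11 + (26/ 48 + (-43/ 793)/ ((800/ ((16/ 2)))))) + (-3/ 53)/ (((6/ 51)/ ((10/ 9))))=5161765287/ 92463800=55.82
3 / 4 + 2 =11 / 4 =2.75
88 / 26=44 / 13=3.38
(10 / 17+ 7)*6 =774 / 17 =45.53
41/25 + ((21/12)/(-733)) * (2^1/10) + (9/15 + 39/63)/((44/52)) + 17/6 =33376659/5644100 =5.91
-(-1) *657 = 657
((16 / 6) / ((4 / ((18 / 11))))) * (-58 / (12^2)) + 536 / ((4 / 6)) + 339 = 75409 / 66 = 1142.56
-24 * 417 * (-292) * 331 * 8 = 7738345728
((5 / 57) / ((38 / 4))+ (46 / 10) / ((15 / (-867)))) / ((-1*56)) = 7198451 / 1516200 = 4.75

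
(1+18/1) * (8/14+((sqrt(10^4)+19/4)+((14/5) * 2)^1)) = 2107.51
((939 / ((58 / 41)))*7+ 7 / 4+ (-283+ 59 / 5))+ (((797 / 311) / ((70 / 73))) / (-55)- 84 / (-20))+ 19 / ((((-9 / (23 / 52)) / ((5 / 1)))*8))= 284743282905097 / 65001736800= 4380.55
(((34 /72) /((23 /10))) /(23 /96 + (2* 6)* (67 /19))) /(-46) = -12920 /123184527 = -0.00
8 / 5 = 1.60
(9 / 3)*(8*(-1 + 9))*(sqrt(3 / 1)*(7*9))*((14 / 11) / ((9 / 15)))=282240*sqrt(3) / 11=44441.27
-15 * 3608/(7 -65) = 933.10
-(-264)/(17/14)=3696/17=217.41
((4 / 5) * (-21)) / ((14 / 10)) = -12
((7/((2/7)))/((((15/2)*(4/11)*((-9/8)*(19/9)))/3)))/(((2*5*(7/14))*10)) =-539/2375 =-0.23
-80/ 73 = -1.10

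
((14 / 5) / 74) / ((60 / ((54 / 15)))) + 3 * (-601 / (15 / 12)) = -13342179 / 9250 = -1442.40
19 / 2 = 9.50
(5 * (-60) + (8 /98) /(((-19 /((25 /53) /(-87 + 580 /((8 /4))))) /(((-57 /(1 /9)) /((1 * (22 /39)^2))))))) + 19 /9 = -171012047516 /574110999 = -297.87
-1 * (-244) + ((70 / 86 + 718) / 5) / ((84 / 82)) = 1156863 / 3010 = 384.34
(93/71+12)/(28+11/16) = 560/1207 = 0.46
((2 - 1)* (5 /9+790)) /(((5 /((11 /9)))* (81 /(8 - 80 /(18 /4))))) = -1377464 /59049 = -23.33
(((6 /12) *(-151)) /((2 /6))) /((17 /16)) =-3624 /17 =-213.18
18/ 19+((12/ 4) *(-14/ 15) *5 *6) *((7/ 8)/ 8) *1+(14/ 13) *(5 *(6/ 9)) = -55135/ 11856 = -4.65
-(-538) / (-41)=-538 / 41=-13.12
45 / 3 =15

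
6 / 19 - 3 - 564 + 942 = 7131 / 19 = 375.32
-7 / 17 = -0.41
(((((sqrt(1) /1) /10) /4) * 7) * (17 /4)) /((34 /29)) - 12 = -3637 /320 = -11.37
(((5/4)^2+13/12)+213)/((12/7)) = 72457/576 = 125.79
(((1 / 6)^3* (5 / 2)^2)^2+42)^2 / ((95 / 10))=983039265850849 / 5293934641152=185.69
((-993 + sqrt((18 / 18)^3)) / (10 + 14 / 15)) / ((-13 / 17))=63240 / 533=118.65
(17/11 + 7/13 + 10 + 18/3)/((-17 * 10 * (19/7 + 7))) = -9051/826540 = -0.01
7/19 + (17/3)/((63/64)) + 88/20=188977/17955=10.53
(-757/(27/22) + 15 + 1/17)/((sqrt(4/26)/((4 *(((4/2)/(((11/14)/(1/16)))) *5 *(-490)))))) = 2368466450 *sqrt(26)/5049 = 2391930.41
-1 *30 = -30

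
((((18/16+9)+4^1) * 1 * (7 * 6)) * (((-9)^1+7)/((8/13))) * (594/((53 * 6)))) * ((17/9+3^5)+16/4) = -47507460/53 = -896367.17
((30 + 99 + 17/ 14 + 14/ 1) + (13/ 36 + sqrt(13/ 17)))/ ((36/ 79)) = 79 * sqrt(221)/ 612 + 2878207/ 9072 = 319.18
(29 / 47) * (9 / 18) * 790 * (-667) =-7640485 / 47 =-162563.51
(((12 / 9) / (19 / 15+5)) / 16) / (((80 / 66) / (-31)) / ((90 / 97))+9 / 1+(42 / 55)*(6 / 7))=0.00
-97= -97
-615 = -615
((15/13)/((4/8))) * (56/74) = 840/481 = 1.75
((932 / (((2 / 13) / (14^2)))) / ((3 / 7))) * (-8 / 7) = -9498944 / 3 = -3166314.67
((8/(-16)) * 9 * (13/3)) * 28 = -546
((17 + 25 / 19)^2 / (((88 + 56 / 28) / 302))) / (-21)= -2031856 / 37905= -53.60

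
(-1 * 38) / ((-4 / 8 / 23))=1748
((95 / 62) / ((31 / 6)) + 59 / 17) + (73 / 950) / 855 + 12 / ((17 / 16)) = 199860178601 / 13269728250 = 15.06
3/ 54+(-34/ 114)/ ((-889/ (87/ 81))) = 153005/ 2736342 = 0.06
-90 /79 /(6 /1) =-15 /79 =-0.19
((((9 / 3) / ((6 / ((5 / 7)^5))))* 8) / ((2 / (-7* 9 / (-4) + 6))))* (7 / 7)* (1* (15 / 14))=4078125 / 470596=8.67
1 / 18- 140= -2519 / 18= -139.94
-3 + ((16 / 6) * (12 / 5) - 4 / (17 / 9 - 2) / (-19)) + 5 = 618 / 95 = 6.51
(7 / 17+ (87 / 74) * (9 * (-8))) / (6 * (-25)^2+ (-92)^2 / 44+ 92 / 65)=-0.02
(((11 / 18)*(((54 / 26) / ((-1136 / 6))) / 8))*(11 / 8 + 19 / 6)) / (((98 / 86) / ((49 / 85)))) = -154671 / 80337920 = -0.00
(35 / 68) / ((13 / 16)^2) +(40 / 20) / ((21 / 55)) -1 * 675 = -40361705 / 60333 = -668.98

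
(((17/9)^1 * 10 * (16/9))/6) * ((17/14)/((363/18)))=23120/68607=0.34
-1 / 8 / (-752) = 1 / 6016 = 0.00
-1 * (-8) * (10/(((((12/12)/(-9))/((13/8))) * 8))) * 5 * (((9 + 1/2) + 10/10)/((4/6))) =-184275/16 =-11517.19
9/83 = 0.11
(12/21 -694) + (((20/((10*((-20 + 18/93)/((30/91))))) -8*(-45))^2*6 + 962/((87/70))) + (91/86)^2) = 390478624122529942967/502198823204988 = 777537.91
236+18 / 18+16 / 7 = 1675 / 7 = 239.29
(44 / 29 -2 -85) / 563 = -2479 / 16327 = -0.15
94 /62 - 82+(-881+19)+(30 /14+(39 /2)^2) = -486159 /868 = -560.09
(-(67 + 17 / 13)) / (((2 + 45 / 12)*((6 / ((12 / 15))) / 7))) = -16576 / 1495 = -11.09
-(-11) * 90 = 990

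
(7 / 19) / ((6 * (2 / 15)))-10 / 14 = -135 / 532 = -0.25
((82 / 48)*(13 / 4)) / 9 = 533 / 864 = 0.62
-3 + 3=0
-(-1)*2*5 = 10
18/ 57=6/ 19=0.32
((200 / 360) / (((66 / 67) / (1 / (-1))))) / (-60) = 67 / 7128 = 0.01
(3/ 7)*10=30/ 7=4.29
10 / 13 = 0.77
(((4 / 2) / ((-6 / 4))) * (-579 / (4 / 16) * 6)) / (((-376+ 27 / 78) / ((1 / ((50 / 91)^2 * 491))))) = -0.33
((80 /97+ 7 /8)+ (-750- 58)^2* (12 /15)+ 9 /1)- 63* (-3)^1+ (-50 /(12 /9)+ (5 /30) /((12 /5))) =2280509393 /4365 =522453.47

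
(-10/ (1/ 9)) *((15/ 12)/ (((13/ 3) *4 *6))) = -225/ 208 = -1.08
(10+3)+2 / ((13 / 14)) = 197 / 13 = 15.15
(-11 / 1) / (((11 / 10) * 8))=-5 / 4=-1.25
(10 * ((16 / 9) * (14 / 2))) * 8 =8960 / 9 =995.56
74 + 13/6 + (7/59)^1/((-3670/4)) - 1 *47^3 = -67392905549/649590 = -103746.83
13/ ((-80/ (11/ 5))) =-143/ 400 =-0.36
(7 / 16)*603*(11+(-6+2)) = 29547 / 16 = 1846.69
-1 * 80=-80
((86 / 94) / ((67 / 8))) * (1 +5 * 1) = 2064 / 3149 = 0.66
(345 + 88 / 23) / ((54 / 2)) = 8023 / 621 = 12.92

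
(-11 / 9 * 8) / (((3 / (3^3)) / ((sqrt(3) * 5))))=-440 * sqrt(3)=-762.10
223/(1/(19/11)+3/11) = 46607/178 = 261.84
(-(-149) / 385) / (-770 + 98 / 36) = -2682 / 5317235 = -0.00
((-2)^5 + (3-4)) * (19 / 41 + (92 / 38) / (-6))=-1540 / 779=-1.98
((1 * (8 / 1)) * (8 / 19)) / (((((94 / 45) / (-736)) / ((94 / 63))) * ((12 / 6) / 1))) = -117760 / 133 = -885.41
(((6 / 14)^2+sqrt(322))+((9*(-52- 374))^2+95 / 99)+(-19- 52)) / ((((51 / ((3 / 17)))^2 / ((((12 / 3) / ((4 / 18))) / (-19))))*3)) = -55.58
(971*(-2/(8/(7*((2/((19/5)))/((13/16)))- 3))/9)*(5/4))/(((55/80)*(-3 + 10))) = -1840045/171171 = -10.75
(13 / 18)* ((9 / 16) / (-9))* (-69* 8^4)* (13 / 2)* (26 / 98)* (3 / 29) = 3233984 / 1421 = 2275.85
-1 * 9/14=-9/14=-0.64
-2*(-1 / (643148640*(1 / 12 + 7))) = 1 / 2277818100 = 0.00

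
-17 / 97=-0.18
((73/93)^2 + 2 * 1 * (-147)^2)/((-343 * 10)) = -373797811/29666070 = -12.60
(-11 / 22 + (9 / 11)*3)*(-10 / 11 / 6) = -0.30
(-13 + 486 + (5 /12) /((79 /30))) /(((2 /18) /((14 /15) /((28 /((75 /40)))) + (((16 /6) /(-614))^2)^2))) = 53790057278914343 /202103149270752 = 266.15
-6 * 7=-42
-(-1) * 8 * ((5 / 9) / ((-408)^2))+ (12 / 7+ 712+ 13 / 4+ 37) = 988374833 / 1310904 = 753.96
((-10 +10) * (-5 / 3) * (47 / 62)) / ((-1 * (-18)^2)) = 0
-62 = -62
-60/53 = -1.13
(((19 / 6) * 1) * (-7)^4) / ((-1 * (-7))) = 6517 / 6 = 1086.17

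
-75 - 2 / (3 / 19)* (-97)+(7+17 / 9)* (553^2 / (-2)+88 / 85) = -207772201 / 153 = -1357988.24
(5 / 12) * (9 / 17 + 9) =135 / 34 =3.97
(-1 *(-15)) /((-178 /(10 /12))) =-25 /356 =-0.07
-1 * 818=-818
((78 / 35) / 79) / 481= 6 / 102305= 0.00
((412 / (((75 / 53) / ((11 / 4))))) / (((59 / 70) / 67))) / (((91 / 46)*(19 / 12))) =1480568144 / 72865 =20319.33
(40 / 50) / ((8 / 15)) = 3 / 2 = 1.50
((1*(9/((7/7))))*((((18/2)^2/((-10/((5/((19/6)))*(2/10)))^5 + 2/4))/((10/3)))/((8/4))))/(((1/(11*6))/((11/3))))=-64304361/77378092535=-0.00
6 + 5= 11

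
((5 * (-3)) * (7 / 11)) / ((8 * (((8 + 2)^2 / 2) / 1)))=-21 / 880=-0.02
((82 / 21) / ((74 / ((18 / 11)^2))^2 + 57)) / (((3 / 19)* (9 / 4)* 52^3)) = 63099 / 662510003246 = 0.00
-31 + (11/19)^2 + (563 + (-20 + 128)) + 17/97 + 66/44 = 44962559/70034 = 642.01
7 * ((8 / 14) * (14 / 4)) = 14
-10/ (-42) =5/ 21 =0.24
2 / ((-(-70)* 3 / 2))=2 / 105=0.02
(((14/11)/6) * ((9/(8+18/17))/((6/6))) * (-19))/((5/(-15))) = 2907/242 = 12.01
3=3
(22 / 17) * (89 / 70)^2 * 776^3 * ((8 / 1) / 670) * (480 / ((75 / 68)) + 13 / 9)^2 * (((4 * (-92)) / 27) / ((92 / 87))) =-74427027173006299230208 / 2594784375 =-28683318695028.87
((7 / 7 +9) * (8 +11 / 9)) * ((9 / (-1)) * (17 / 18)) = -7055 / 9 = -783.89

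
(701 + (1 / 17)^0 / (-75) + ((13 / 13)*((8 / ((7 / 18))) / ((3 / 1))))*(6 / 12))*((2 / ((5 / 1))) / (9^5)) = 739636 / 155003625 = 0.00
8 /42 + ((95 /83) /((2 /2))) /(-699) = 76691 /406119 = 0.19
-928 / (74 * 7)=-464 / 259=-1.79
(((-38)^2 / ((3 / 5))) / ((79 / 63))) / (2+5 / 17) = 859180 / 1027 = 836.59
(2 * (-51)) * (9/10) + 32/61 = -27839/305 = -91.28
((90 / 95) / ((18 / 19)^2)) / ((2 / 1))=19 / 36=0.53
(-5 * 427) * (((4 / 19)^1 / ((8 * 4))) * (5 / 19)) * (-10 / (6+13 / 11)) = 587125 / 114076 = 5.15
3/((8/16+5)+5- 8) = 6/5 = 1.20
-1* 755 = -755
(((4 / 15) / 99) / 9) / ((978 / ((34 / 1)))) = 68 / 6535485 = 0.00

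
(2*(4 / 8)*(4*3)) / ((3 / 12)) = 48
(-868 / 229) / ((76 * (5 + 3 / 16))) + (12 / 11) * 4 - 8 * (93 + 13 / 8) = -752.65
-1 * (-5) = 5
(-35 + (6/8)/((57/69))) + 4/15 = -38561/1140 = -33.83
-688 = -688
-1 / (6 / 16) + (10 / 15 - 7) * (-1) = 11 / 3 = 3.67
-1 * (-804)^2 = -646416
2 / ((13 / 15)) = 30 / 13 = 2.31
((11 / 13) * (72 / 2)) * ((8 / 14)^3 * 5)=126720 / 4459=28.42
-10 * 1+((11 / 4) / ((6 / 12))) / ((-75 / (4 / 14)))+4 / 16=-9.77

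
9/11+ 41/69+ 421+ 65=369946/759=487.41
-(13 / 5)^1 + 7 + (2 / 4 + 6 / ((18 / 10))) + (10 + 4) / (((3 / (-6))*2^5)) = 7.36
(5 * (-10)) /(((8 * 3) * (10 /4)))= -5 /6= -0.83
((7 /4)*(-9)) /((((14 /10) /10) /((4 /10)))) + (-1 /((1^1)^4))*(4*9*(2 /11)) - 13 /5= -2978 /55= -54.15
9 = 9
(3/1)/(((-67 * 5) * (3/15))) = -3/67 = -0.04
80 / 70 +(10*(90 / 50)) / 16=127 / 56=2.27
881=881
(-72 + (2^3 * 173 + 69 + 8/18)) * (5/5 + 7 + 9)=211361/9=23484.56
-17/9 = -1.89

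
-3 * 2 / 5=-6 / 5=-1.20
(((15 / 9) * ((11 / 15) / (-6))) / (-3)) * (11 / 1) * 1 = 121 / 162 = 0.75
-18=-18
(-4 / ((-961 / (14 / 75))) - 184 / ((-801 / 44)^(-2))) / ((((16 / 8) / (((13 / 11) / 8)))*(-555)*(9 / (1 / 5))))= 13826774054249 / 76668714540000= 0.18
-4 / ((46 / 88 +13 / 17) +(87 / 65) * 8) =-194480 / 583203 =-0.33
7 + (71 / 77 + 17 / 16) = 11069 / 1232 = 8.98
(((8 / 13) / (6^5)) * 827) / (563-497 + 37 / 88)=18194 / 18464355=0.00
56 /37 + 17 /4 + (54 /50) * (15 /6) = 6263 /740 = 8.46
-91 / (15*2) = -91 / 30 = -3.03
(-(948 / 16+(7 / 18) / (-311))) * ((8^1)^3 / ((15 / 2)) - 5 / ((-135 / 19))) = -6176442539 / 1511460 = -4086.41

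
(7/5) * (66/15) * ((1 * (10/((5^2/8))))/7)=352/125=2.82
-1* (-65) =65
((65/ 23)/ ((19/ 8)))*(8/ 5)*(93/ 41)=77376/ 17917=4.32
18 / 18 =1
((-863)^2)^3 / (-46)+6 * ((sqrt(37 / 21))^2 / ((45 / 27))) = -14458818917357791103 / 1610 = -8980632867924093.85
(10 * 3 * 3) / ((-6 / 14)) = -210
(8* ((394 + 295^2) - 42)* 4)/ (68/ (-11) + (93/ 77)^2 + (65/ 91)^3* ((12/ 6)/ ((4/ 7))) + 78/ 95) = -3149794056640/ 2958771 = -1064561.62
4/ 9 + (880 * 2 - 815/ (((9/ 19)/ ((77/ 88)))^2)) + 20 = -5186711/ 5184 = -1000.52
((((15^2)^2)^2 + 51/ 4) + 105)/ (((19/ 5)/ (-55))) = -2819179817025/ 76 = -37094471276.64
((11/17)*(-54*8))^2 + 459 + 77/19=431591198/5491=78599.74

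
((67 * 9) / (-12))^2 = 2525.06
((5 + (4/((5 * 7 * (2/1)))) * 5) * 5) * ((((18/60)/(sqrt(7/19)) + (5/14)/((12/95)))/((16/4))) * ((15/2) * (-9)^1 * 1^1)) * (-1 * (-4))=-3954375/784 - 14985 * sqrt(133)/196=-5925.56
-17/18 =-0.94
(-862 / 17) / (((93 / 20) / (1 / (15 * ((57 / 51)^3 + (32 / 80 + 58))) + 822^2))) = -51332417978783800 / 6966950013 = -7367989.99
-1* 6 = -6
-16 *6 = -96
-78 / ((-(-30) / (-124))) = 1612 / 5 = 322.40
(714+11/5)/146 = 3581/730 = 4.91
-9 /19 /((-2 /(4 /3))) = 6 /19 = 0.32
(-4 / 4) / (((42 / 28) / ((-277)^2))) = -153458 / 3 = -51152.67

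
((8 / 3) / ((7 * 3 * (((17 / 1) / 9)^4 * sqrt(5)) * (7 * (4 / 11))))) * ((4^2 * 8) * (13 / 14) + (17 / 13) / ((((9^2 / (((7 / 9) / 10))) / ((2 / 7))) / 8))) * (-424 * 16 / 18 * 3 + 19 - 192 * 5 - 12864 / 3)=-16548284818736 * sqrt(5) / 27931510425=-1324.78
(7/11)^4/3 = 2401/43923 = 0.05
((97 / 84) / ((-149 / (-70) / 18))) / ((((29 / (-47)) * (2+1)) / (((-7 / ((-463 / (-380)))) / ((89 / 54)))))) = 3274273800 / 178055447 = 18.39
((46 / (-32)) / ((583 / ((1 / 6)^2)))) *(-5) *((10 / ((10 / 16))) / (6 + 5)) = 115 / 230868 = 0.00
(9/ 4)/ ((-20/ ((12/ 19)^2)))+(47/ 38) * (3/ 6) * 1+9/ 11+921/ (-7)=-72372103/ 555940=-130.18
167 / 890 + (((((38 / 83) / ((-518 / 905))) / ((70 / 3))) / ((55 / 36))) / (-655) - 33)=-32.81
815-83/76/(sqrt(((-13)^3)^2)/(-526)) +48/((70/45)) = 494473409/584402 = 846.12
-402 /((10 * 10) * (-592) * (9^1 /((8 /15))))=67 /166500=0.00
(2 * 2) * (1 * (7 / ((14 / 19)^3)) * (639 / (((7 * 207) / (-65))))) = -31654285 / 15778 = -2006.23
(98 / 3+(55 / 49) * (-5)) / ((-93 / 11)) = -43747 / 13671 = -3.20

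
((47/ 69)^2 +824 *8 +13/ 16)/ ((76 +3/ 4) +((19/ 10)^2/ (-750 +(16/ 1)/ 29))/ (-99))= 85.91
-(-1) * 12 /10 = 6 /5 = 1.20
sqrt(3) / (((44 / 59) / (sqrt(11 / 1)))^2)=3481 *sqrt(3) / 176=34.26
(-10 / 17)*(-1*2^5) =320 / 17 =18.82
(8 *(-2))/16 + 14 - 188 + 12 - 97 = -260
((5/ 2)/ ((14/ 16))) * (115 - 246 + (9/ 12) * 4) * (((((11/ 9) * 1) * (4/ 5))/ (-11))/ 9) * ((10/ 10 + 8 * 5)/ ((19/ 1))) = 83968/ 10773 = 7.79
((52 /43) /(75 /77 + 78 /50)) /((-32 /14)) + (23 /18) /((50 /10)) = 0.05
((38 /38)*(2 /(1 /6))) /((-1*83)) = -12 /83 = -0.14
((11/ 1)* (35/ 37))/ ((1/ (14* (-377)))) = -2032030/ 37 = -54919.73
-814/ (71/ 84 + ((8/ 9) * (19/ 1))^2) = -1846152/ 648829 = -2.85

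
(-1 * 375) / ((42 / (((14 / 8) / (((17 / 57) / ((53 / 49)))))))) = -377625 / 6664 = -56.67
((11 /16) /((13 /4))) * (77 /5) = 847 /260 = 3.26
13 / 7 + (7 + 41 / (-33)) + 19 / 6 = 4981 / 462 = 10.78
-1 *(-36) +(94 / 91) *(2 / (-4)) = 35.48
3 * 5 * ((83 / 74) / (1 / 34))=21165 / 37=572.03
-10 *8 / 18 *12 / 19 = -160 / 57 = -2.81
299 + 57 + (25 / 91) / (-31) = 1004251 / 2821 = 355.99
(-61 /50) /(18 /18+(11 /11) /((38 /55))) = -1159 /2325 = -0.50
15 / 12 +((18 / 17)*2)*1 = 229 / 68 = 3.37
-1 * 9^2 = -81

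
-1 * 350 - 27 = -377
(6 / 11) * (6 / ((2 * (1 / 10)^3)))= 18000 / 11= 1636.36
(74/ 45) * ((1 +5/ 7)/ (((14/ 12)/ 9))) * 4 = 21312/ 245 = 86.99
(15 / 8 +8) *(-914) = -36103 / 4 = -9025.75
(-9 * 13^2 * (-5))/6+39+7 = 2627/2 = 1313.50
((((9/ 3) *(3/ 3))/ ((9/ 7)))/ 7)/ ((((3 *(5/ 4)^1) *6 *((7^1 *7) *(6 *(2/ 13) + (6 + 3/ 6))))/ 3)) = 52/ 425565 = 0.00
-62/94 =-31/47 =-0.66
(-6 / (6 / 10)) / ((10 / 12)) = -12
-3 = -3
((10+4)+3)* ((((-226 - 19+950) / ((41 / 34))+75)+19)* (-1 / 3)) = -473008 / 123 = -3845.59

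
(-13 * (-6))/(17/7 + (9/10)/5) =27300/913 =29.90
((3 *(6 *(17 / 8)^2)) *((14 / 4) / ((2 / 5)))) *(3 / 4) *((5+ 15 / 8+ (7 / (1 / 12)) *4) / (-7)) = -107018145 / 4096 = -26127.48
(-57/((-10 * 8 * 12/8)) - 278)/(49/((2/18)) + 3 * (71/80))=-22202/35493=-0.63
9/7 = 1.29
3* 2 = 6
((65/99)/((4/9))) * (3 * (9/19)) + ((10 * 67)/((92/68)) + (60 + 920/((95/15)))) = 13509205/19228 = 702.58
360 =360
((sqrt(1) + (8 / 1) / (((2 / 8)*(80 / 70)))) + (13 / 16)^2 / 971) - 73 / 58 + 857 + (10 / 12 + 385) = 27477605743 / 21626112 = 1270.58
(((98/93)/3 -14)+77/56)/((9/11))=-301345/20088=-15.00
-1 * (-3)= 3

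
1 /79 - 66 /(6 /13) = -11296 /79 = -142.99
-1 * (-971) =971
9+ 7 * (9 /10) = 153 /10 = 15.30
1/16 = 0.06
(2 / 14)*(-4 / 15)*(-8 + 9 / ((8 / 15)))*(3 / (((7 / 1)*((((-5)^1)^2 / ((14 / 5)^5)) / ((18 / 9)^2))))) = -3.99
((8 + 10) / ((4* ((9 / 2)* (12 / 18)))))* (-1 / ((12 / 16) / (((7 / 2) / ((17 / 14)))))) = -98 / 17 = -5.76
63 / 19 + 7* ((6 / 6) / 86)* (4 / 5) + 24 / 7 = 6.81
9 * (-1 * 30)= -270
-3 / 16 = -0.19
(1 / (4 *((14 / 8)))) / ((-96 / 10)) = -5 / 336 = -0.01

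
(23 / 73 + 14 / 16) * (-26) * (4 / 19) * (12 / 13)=-8340 / 1387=-6.01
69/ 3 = 23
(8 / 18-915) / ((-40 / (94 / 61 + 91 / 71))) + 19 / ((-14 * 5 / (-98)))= 91.14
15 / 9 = 5 / 3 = 1.67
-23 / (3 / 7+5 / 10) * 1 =-322 / 13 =-24.77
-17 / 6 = -2.83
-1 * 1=-1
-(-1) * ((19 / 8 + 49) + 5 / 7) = 2917 / 56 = 52.09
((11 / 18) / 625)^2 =121 / 126562500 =0.00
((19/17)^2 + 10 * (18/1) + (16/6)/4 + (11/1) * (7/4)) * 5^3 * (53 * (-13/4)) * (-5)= 300422516875/13872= 21656755.83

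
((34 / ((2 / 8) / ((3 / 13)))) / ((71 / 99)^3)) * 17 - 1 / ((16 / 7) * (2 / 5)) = 1445.33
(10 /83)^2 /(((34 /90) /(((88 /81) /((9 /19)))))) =836000 /9486153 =0.09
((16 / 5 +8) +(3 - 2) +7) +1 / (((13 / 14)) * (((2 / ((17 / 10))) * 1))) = 523 / 26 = 20.12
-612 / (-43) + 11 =1085 / 43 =25.23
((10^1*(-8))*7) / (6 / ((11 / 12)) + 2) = -3080 / 47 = -65.53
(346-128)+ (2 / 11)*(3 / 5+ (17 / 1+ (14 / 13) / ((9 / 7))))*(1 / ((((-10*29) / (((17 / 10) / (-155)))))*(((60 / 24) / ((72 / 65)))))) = 5692666123146 / 26113140625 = 218.00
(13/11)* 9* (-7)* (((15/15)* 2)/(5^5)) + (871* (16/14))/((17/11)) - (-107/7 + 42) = 2525301953/4090625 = 617.34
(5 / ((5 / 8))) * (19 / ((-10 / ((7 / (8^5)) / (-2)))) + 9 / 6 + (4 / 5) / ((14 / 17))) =11338659 / 573440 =19.77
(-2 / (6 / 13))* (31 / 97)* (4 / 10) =-806 / 1455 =-0.55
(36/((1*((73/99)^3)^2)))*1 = 33893285378436/151334226289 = 223.96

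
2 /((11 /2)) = 4 /11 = 0.36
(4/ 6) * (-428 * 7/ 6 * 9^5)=-19656756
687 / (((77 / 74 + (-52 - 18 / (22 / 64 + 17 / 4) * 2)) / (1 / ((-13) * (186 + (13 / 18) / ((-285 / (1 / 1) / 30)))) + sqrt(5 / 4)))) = 141990534 / 29371804085 - 415177 * sqrt(5) / 71065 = -13.06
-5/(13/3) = -15/13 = -1.15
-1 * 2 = -2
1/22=0.05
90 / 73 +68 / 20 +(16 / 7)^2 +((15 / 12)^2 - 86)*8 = -23810037 / 35770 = -665.64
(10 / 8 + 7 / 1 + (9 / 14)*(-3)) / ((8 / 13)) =2301 / 224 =10.27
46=46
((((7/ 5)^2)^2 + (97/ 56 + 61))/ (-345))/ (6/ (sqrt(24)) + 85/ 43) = -1703289211/ 10750372500 + 4308319769 * sqrt(6)/ 107503725000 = -0.06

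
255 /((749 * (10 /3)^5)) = 12393 /14980000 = 0.00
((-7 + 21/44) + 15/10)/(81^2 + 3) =-221/288816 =-0.00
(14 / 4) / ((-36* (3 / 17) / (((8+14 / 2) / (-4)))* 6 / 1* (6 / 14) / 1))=4165 / 5184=0.80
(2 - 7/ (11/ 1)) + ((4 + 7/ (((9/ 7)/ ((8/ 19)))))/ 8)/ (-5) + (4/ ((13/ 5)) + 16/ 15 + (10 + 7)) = 1017805/ 48906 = 20.81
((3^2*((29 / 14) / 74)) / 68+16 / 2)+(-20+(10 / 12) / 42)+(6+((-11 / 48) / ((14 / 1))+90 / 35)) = -4338547 / 1268064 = -3.42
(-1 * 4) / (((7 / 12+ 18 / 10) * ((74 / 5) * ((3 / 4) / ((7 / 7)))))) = -800 / 5291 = -0.15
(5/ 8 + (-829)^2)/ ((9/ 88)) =60477263/ 9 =6719695.89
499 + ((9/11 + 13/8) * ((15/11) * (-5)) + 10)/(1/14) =196401/484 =405.79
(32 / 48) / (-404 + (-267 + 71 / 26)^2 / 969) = -436696 / 217427135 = -0.00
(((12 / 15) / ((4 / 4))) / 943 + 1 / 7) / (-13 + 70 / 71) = -0.01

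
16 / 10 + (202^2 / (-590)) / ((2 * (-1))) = 10673 / 295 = 36.18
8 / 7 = 1.14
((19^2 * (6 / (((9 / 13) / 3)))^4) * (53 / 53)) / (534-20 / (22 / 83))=34897148 / 97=359764.41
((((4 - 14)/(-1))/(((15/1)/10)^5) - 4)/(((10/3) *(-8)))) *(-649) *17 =-1798379/1620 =-1110.11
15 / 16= 0.94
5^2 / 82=0.30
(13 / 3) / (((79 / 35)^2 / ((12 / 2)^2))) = 191100 / 6241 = 30.62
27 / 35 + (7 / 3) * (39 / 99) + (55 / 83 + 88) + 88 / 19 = 519026191 / 5464305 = 94.98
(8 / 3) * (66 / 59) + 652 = 38644 / 59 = 654.98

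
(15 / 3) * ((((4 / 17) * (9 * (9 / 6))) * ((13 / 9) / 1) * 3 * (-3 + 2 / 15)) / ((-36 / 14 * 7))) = 559 / 51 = 10.96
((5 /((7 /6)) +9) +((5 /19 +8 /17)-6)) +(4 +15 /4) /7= 82541 /9044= 9.13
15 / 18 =5 / 6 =0.83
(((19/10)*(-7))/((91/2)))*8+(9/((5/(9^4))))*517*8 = 634989296/13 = 48845330.46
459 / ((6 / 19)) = 1453.50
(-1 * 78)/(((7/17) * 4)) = -663/14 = -47.36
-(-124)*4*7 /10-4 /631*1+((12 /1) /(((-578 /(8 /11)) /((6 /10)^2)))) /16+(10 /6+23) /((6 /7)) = 375.97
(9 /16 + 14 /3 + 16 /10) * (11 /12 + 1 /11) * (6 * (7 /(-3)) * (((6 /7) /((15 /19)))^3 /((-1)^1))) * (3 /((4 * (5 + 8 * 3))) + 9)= 6776822321 /6090000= 1112.78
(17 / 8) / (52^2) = 17 / 21632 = 0.00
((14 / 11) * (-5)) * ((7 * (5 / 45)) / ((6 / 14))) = -3430 / 297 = -11.55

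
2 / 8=1 / 4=0.25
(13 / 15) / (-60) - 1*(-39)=35087 / 900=38.99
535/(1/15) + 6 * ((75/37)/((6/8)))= 297525/37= 8041.22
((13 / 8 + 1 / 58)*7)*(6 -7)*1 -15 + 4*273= 247197 / 232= 1065.50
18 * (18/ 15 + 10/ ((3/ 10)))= 3108/ 5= 621.60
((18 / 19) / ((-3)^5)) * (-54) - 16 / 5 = -284 / 95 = -2.99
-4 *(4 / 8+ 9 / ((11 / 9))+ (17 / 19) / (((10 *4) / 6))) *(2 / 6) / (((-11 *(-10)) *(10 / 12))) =-33431 / 287375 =-0.12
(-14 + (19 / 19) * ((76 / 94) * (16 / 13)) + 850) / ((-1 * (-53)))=511404 / 32383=15.79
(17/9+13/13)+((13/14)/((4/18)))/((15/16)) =2314/315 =7.35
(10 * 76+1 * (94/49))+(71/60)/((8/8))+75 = 2464019/2940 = 838.10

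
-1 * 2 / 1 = -2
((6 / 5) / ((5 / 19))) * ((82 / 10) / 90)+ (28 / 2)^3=5145779 / 1875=2744.42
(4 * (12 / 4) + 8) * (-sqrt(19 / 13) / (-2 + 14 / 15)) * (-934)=-35025 * sqrt(247) / 26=-21171.58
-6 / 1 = -6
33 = 33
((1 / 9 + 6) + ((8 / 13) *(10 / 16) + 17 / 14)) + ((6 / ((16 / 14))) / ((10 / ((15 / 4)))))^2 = 9716659 / 838656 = 11.59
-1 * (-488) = 488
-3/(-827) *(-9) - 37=-30626/827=-37.03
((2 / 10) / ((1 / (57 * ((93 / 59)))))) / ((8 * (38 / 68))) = 4743 / 1180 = 4.02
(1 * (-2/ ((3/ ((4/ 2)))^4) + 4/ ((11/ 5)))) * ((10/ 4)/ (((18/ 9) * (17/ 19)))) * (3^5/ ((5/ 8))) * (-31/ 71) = -4481112/ 13277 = -337.51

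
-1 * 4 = -4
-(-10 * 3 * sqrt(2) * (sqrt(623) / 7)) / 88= 15 * sqrt(1246) / 308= 1.72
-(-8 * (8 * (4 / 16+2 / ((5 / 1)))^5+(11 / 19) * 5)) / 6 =29054567 / 5700000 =5.10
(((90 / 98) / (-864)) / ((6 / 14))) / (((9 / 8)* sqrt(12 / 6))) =-5* sqrt(2) / 4536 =-0.00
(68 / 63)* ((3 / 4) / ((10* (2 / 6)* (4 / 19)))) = 323 / 280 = 1.15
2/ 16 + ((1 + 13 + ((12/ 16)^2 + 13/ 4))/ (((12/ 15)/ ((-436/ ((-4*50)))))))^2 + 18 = 38898329/ 16384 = 2374.17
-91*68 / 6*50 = -51566.67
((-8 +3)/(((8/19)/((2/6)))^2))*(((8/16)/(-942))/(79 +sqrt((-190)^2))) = 1805/291914496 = 0.00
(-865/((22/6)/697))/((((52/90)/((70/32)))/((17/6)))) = -1763852.86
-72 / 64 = -9 / 8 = -1.12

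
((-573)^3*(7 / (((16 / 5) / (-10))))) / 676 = 32923190475 / 5408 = 6087868.06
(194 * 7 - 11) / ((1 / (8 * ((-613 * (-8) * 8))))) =422764032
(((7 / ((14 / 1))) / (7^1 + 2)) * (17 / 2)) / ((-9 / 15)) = -85 / 108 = -0.79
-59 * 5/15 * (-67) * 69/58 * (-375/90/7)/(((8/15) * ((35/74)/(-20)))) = 73979.66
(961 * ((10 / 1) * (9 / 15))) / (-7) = -5766 / 7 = -823.71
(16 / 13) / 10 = 8 / 65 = 0.12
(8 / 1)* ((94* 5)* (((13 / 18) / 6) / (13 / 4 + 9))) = 48880 / 1323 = 36.95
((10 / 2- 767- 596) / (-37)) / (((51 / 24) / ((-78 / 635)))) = -847392 / 399415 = -2.12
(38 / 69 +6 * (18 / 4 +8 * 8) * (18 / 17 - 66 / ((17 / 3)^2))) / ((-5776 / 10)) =20391025 / 28794804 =0.71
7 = 7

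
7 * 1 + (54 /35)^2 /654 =7.00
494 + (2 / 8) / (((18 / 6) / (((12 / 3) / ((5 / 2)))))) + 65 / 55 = 81727 / 165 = 495.32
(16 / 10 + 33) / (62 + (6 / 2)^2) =173 / 355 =0.49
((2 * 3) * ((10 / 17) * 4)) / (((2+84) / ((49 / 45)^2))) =19208 / 98685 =0.19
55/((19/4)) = 220/19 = 11.58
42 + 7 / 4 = 175 / 4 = 43.75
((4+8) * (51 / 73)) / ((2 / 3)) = 918 / 73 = 12.58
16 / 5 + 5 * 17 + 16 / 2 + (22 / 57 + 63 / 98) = 387943 / 3990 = 97.23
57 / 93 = 19 / 31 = 0.61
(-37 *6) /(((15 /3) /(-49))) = 10878 /5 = 2175.60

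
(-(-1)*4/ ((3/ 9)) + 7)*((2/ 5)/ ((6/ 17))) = 323/ 15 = 21.53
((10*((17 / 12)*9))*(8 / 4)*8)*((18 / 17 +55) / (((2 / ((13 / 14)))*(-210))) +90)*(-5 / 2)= -44920055 / 98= -458367.91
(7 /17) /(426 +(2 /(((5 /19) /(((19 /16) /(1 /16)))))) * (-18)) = -35 /184722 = -0.00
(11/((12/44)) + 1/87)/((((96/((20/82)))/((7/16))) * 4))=6825/608768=0.01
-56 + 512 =456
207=207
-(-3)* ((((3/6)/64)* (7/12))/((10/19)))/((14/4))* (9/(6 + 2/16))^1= 171/15680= 0.01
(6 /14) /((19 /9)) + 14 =1889 /133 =14.20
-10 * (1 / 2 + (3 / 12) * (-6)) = 10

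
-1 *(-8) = 8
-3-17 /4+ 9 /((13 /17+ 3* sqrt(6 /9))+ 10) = -269633 /42340-867* sqrt(6) /10585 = -6.57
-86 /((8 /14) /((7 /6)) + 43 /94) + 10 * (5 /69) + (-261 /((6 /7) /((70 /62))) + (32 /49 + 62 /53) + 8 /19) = -397506866672371 /920982851502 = -431.61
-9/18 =-1/2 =-0.50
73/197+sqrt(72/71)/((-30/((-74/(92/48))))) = 73/197+888*sqrt(142)/8165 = 1.67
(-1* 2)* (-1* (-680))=-1360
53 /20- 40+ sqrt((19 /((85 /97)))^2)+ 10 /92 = -15.56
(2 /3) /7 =0.10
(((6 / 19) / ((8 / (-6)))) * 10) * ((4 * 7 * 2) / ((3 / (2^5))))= -26880 / 19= -1414.74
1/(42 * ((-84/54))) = -0.02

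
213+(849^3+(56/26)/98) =55688383844/91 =611960262.02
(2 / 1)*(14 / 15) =28 / 15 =1.87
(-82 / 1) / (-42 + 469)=-82 / 427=-0.19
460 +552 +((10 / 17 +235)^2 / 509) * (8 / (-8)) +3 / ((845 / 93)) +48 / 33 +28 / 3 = 3749463506222 / 4101911385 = 914.08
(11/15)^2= 121/225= 0.54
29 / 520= 0.06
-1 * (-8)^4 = -4096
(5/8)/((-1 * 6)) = -5/48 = -0.10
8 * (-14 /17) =-112 /17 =-6.59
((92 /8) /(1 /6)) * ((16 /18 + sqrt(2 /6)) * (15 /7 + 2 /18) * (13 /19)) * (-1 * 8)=-2717312 /3591 - 339664 * sqrt(3) /1197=-1248.19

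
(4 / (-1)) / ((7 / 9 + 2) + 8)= -36 / 97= -0.37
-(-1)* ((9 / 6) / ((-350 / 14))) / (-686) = 0.00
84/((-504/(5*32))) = -80/3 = -26.67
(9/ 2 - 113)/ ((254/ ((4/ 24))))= -217/ 3048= -0.07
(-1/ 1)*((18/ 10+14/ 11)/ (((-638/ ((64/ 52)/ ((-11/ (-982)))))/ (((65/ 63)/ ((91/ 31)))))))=3165968/ 17022159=0.19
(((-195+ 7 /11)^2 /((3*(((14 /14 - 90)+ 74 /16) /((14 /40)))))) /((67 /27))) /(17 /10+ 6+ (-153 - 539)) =127989232 /4160715075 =0.03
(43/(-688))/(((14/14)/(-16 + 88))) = -9/2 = -4.50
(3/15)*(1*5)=1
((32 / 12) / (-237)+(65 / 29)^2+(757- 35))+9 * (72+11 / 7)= 5814527968 / 4185657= 1389.16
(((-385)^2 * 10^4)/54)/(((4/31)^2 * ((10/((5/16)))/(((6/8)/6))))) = 6440078.17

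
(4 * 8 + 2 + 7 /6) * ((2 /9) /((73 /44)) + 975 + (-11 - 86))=60866537 /1971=30881.04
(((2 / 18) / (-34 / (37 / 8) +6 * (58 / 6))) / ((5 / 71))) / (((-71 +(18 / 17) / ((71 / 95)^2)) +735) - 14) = 225126019 / 4711137615000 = 0.00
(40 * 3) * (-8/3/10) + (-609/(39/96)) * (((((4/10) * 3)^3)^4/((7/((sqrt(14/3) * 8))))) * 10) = -32320864124928 * sqrt(42)/634765625 - 32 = -330017.01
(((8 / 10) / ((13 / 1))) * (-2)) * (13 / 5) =-8 / 25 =-0.32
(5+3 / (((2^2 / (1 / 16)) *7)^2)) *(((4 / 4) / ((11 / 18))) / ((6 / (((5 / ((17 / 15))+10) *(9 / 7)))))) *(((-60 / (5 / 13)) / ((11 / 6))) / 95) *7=-166848903 / 1053184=-158.42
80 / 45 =16 / 9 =1.78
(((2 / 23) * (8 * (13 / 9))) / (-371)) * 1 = -208 / 76797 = -0.00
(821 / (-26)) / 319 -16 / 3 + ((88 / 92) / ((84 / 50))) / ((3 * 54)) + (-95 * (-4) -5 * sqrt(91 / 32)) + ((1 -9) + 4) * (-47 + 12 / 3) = 88677394501 / 162243081 -5 * sqrt(182) / 8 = 538.14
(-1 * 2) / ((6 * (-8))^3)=1 / 55296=0.00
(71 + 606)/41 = 677/41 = 16.51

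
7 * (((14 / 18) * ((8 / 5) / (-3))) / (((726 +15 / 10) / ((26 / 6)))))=-10192 / 589275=-0.02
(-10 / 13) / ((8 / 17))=-1.63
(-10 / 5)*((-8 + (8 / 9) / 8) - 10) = 322 / 9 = 35.78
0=0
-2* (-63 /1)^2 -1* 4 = -7942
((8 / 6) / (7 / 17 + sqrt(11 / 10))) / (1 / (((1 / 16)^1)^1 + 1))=-10115 / 16134 + 4913*sqrt(110) / 32268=0.97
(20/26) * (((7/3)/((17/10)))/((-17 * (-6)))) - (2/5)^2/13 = -1654/845325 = -0.00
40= 40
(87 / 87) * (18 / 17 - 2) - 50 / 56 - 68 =-33241 / 476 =-69.83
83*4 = 332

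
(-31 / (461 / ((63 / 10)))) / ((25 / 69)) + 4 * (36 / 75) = 86523 / 115250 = 0.75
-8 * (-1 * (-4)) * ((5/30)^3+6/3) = -1732/27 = -64.15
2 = 2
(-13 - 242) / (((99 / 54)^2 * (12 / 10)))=-7650 / 121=-63.22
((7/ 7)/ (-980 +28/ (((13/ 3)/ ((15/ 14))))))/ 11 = -13/ 139150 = -0.00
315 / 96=105 / 32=3.28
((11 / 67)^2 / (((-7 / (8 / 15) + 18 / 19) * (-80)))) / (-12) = -2299 / 997096680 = -0.00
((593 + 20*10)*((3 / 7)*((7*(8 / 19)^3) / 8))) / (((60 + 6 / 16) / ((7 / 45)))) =406016 / 7099065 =0.06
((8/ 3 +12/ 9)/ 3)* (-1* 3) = -4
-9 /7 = -1.29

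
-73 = -73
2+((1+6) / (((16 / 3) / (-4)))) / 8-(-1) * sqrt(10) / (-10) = 1.03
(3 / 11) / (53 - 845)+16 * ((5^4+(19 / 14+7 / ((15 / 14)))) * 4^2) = 16467708893 / 101640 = 162019.96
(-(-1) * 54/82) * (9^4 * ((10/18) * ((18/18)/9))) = 10935/41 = 266.71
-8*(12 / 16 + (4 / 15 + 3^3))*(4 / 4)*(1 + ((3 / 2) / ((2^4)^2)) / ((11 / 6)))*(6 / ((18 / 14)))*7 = -46538485 / 6336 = -7345.09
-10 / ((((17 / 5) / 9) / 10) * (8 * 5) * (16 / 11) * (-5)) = 0.91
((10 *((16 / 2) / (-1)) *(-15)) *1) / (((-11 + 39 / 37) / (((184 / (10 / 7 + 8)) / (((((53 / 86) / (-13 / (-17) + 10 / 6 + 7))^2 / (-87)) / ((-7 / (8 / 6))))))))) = -2249173023215300 / 8929811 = -251872410.65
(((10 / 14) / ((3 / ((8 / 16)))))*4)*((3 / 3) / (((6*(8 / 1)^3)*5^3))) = 1 / 806400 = 0.00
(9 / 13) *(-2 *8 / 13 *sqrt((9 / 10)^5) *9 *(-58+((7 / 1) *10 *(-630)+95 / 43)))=74744184834 *sqrt(10) / 908375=260202.96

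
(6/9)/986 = 0.00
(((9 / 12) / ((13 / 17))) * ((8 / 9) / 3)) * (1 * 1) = 34 / 117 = 0.29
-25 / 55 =-5 / 11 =-0.45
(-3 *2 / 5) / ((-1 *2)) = 0.60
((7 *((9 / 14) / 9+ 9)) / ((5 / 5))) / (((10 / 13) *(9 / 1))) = 1651 / 180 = 9.17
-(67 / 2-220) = 373 / 2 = 186.50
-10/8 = -1.25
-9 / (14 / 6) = -27 / 7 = -3.86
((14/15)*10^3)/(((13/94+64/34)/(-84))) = -125283200/3229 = -38799.38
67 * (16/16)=67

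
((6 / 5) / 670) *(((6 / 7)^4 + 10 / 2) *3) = 119709 / 4021675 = 0.03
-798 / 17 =-46.94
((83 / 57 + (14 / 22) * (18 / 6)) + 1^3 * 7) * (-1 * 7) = -45493 / 627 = -72.56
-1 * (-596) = 596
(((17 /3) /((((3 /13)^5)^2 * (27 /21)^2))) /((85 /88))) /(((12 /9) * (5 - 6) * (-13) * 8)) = 5715825162047 /95659380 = 59751.85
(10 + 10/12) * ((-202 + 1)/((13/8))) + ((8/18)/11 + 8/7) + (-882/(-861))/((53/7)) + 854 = -729876452/1505889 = -484.68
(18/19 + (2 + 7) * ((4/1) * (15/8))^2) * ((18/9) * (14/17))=269829/323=835.38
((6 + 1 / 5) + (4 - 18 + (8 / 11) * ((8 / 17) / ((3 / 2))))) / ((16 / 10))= -21239 / 4488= -4.73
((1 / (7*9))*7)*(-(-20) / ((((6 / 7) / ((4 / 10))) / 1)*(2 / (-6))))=-28 / 9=-3.11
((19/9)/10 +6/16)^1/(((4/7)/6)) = 1477/240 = 6.15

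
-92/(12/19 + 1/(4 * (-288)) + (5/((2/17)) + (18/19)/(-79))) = -2.13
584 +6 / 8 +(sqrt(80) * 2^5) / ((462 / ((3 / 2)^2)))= 48 * sqrt(5) / 77 +2339 / 4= 586.14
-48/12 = -4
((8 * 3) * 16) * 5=1920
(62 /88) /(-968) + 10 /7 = 425703 /298144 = 1.43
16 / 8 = 2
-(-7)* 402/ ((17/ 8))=22512/ 17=1324.24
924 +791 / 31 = 29435 / 31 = 949.52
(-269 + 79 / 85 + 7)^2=492440481 / 7225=68157.85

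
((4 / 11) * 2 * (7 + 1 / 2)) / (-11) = -60 / 121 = -0.50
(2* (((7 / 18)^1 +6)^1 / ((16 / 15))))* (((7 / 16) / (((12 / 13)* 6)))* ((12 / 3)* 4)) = 52325 / 3456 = 15.14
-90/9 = -10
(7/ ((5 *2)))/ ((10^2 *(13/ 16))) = 14/ 1625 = 0.01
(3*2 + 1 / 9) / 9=55 / 81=0.68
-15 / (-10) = 3 / 2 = 1.50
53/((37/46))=2438/37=65.89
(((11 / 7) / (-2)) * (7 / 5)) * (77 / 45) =-847 / 450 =-1.88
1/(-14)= -1/14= -0.07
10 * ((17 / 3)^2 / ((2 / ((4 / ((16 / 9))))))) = 1445 / 4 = 361.25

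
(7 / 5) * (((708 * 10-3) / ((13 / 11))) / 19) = 544929 / 1235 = 441.24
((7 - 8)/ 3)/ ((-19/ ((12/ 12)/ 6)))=1/ 342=0.00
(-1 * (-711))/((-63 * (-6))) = 79/42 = 1.88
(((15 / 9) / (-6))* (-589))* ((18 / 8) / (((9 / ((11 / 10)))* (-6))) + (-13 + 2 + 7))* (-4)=571919 / 216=2647.77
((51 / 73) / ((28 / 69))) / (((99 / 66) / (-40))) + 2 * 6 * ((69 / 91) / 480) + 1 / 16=-24355111 / 531440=-45.83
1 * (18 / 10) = 9 / 5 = 1.80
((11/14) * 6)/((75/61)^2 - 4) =-122793/64813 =-1.89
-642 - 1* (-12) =-630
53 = 53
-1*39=-39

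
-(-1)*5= 5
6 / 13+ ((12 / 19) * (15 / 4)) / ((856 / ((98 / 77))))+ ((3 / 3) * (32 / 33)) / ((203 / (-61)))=122993831 / 708191484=0.17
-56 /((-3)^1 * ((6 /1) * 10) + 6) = 28 /87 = 0.32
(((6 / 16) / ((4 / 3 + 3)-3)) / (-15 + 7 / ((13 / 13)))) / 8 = -9 / 2048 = -0.00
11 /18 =0.61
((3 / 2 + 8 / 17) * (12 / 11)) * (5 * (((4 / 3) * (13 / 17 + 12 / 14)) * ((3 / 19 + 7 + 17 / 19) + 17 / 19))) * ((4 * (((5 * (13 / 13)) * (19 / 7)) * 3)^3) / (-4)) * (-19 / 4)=29934133537500 / 448987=66670379.18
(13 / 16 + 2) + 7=157 / 16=9.81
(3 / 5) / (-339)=-0.00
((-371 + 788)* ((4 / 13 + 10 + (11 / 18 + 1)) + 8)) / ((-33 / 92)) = -29802434 / 1287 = -23156.51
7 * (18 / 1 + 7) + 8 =183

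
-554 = -554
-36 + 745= 709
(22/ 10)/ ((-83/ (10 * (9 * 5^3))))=-24750/ 83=-298.19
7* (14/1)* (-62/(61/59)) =-358484/61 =-5876.79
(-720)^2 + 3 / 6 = 1036801 / 2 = 518400.50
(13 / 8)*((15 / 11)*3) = 585 / 88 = 6.65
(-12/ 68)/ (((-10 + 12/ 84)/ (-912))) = -6384/ 391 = -16.33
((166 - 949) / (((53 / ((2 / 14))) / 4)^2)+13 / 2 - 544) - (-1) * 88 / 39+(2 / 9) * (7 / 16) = -68955690185 / 128831976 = -535.24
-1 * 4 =-4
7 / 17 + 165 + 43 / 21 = 59783 / 357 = 167.46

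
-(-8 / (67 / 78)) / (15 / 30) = 1248 / 67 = 18.63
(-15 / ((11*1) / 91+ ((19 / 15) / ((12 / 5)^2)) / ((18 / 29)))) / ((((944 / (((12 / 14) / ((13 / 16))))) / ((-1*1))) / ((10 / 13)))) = 6998400 / 257896847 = 0.03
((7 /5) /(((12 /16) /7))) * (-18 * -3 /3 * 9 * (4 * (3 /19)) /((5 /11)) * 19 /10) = 5588.35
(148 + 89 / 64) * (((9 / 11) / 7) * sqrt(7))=86049 * sqrt(7) / 4928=46.20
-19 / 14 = -1.36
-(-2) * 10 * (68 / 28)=340 / 7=48.57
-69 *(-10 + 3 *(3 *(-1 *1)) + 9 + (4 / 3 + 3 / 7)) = 3979 / 7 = 568.43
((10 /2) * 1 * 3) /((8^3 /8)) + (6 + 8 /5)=2507 /320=7.83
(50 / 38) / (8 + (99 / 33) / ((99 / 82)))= 825 / 6574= 0.13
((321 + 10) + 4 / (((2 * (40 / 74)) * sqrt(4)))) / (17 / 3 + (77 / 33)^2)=59913 / 2000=29.96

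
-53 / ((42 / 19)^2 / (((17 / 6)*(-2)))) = 325261 / 5292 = 61.46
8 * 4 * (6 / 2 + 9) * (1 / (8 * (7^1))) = 6.86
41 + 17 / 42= 1739 / 42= 41.40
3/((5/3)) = 1.80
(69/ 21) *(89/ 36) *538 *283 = 1236761.66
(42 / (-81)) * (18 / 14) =-0.67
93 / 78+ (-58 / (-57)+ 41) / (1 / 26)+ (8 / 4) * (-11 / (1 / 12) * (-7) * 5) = 15314467 / 1482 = 10333.65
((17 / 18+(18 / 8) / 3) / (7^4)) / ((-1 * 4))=-61 / 345744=-0.00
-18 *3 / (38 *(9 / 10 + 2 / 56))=-3780 / 2489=-1.52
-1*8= -8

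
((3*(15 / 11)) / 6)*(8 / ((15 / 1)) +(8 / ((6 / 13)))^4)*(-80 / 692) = -365582960 / 51381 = -7115.14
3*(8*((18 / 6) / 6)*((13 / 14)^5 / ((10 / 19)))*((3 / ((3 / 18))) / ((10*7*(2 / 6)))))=571419927 / 47059600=12.14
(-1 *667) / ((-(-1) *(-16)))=667 / 16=41.69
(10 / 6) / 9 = 5 / 27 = 0.19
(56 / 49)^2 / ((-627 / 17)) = -1088 / 30723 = -0.04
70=70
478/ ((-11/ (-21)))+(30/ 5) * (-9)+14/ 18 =85073/ 99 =859.32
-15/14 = -1.07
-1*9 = -9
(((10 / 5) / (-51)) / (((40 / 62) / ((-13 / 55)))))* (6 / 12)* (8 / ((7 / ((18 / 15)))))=1612 / 163625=0.01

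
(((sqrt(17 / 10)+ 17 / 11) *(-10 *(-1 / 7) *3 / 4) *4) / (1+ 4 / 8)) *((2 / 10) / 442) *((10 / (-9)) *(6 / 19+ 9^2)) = -10300 / 57057 - 1030 *sqrt(170) / 88179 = -0.33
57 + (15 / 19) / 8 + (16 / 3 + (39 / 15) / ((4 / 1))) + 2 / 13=1874311 / 29640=63.24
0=0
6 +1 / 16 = 97 / 16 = 6.06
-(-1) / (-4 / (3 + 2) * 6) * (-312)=65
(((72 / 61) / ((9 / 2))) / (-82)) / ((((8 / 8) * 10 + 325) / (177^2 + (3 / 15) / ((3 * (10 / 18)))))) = -0.30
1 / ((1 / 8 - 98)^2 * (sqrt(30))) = 32 * sqrt(30) / 9196335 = 0.00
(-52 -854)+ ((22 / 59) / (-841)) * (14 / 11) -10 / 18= -404841673 / 446571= -906.56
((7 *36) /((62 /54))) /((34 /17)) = 3402 /31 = 109.74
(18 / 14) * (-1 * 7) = -9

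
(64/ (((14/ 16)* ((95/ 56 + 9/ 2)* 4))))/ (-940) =-256/ 81545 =-0.00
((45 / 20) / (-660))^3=-27 / 681472000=-0.00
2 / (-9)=-2 / 9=-0.22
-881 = -881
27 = 27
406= 406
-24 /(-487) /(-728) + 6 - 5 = 44314 /44317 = 1.00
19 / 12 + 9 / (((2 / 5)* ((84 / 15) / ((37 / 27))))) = 397 / 56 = 7.09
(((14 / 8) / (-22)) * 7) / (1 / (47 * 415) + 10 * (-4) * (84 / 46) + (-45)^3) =21982135 / 3600327302176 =0.00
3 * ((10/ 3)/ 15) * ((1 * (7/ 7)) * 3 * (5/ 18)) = 5/ 9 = 0.56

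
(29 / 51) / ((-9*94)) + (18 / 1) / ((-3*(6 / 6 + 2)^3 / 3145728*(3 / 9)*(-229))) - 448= 8709.87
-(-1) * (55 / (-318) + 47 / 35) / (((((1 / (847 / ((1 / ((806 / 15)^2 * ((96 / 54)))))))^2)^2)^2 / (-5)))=-33566349791447714625111134492737217542933074967011341120560008781268507857050927104 / 44957002262488207855224609375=-746632295353358782486769100000000000000000000000000000.00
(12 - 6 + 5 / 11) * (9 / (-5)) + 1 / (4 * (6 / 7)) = -14951 / 1320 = -11.33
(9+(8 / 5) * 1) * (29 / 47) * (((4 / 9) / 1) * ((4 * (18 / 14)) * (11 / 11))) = 24592 / 1645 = 14.95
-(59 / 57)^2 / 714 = -3481 / 2319786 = -0.00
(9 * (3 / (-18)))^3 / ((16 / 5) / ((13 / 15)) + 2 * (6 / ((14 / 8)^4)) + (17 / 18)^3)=-614365479 / 1058382557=-0.58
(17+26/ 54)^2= 222784/ 729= 305.60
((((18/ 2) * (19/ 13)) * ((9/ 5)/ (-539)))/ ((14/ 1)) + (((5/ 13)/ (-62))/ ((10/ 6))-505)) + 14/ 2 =-3786144462/ 7602595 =-498.01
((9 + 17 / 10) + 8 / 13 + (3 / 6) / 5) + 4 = 1002 / 65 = 15.42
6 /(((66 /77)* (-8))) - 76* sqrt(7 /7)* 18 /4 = -2743 /8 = -342.88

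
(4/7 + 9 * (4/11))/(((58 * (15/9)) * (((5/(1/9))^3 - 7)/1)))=222/508666235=0.00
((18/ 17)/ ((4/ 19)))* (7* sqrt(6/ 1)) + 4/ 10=2/ 5 + 1197* sqrt(6)/ 34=86.64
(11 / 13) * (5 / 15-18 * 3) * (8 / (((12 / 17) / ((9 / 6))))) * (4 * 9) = -361284 / 13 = -27791.08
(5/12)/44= 5/528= 0.01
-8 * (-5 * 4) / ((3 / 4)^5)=163840 / 243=674.24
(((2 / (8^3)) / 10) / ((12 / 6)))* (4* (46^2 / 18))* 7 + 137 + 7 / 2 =812983 / 5760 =141.14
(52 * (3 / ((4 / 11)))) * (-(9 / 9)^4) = -429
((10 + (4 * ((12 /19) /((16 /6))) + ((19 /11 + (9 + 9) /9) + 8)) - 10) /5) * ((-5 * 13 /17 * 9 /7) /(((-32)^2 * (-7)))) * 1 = 309933 /178275328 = 0.00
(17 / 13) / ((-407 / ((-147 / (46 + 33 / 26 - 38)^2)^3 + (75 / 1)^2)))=-18719181338009839209 / 1036668773623528331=-18.06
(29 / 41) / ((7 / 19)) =551 / 287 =1.92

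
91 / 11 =8.27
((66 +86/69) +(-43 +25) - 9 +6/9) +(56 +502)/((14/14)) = 13775/23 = 598.91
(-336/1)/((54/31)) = -1736/9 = -192.89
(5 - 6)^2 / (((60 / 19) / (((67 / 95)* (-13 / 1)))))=-871 / 300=-2.90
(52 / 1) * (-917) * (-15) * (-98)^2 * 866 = 5948863196640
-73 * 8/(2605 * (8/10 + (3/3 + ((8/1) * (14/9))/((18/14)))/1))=-47304/2422129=-0.02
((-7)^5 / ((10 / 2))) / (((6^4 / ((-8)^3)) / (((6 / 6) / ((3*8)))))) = 67228 / 1215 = 55.33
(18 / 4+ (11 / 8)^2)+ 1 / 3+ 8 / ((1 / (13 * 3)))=61195 / 192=318.72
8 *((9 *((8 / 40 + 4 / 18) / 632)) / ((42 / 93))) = 589 / 5530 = 0.11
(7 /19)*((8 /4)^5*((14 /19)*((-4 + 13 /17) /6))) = -86240 /18411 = -4.68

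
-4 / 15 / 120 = -1 / 450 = -0.00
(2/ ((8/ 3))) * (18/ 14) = 27/ 28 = 0.96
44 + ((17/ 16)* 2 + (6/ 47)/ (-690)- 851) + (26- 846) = -70259603/ 43240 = -1624.88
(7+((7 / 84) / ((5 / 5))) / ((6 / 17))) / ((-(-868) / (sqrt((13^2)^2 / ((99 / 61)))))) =88049 * sqrt(671) / 2062368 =1.11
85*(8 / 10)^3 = 43.52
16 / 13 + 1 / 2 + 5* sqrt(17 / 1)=45 / 26 + 5* sqrt(17)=22.35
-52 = -52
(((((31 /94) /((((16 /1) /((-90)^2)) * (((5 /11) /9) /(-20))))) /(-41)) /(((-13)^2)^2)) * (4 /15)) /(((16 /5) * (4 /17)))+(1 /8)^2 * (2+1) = 235544691 /3522371008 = 0.07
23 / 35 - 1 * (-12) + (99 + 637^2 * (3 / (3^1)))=14205823 / 35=405880.66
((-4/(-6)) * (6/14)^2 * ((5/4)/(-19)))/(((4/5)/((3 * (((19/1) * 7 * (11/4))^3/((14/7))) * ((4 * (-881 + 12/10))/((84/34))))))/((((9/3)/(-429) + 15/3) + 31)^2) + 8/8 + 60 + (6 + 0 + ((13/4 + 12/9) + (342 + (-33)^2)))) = -0.00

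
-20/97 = -0.21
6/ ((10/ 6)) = 18/ 5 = 3.60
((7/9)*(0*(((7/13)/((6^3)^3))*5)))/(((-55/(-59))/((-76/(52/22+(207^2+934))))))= 0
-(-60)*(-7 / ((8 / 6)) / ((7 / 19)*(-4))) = 855 / 4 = 213.75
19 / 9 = 2.11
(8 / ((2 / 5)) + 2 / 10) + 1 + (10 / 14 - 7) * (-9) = 77.77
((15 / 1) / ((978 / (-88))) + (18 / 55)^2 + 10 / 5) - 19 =-8994963 / 493075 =-18.24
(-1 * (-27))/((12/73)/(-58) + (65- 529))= -57159/982294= -0.06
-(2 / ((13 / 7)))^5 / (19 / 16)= -8605184 / 7054567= -1.22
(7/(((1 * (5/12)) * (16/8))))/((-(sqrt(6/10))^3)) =-14 * sqrt(15)/3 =-18.07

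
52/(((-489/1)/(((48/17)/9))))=-832/24939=-0.03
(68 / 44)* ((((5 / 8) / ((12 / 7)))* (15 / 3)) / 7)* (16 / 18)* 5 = 2125 / 1188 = 1.79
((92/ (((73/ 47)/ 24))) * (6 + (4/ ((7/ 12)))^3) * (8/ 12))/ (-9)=-34584.17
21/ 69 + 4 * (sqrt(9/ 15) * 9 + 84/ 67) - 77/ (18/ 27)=-339577/ 3082 + 36 * sqrt(15)/ 5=-82.30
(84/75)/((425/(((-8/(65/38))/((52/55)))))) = -23408/1795625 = -0.01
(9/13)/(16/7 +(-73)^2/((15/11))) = 945/5337449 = 0.00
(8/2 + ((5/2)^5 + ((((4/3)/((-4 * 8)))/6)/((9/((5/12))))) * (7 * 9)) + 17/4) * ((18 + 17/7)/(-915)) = -26164853/11067840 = -2.36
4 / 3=1.33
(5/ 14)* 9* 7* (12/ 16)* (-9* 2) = -1215/ 4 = -303.75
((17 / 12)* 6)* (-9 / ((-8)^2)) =-1.20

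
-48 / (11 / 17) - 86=-1762 / 11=-160.18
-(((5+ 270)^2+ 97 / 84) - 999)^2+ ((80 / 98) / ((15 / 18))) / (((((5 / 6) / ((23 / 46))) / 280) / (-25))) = -39296390510161 / 7056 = -5569216342.14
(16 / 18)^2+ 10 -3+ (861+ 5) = 70777 / 81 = 873.79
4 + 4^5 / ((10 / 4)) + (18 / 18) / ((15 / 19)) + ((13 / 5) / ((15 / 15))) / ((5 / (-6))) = 30881 / 75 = 411.75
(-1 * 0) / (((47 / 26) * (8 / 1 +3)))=0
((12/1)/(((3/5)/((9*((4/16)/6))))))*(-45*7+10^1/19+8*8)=-1878.55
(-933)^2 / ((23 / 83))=72250587 / 23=3141329.87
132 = 132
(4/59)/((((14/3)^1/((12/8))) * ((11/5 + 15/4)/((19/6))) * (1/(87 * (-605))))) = -30001950/49147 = -610.45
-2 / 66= -1 / 33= -0.03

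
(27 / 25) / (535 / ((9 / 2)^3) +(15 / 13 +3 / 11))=2814669 / 19018900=0.15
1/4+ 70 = 281/4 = 70.25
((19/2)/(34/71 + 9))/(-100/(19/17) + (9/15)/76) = -256310/22879981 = -0.01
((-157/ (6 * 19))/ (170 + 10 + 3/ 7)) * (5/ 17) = -0.00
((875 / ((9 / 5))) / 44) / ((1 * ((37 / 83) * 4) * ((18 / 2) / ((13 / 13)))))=363125 / 527472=0.69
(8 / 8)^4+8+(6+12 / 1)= 27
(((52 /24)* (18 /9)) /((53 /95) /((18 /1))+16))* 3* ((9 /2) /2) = 100035 /54826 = 1.82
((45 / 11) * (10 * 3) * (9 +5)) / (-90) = -210 / 11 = -19.09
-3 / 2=-1.50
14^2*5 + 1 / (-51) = 49979 / 51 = 979.98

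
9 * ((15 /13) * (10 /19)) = 1350 /247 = 5.47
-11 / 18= -0.61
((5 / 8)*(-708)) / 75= -59 / 10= -5.90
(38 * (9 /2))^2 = 29241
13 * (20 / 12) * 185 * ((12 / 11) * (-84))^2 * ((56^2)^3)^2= 3873835891476830111216644915200 / 121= 32015172656833306704269790000.00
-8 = -8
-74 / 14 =-37 / 7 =-5.29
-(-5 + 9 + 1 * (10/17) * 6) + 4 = -60/17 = -3.53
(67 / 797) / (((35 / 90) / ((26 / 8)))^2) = 917163 / 156212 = 5.87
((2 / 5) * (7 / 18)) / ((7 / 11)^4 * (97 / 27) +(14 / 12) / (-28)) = 2459688 / 8657035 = 0.28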